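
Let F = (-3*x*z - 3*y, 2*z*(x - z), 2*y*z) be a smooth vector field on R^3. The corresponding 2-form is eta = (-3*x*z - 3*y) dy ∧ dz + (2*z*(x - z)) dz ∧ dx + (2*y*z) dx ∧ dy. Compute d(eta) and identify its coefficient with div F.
d(eta) = (2*y - 3*z) dx ∧ dy ∧ dz; div F = 2*y - 3*z

For a 2-form in R^3 of the form above, applying d gives a 3-form with coefficient ∂P/∂x + ∂Q/∂y + ∂R/∂z:
  ∂P/∂x = -3*z
  ∂Q/∂y = 0
  ∂R/∂z = 2*y
Sum = 2*y - 3*z, which is exactly div F.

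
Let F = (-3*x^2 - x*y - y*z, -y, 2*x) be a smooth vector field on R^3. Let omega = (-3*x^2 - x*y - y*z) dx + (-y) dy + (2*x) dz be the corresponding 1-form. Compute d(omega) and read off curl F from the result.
d(omega) = (0) dy ∧ dz + (-y - 2) dz ∧ dx + (x + z) dx ∧ dy; curl F = (0, -y - 2, x + z)

d omega = sum_{i<j} (∂f_j/∂x_i - ∂f_i/∂x_j) dx_i ∧ dx_j. Under the identification (dy ∧ dz, dz ∧ dx, dx ∧ dy) ↔ (e_x, e_y, e_z), the coefficients are exactly the components of curl F. Compute:
  ∂R/∂y - ∂Q/∂z = (0) - (0) = 0
  ∂P/∂z - ∂R/∂x = (-y) - (2) = -y - 2
  ∂Q/∂x - ∂P/∂y = (0) - (-x - z) = x + z.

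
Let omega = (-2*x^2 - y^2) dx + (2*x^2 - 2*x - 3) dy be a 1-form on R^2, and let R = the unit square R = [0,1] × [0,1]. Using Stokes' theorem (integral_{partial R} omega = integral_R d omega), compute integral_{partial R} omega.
integral_(partial R) omega = 1

Stokes: integral_partial_R omega = integral_R d omega with d omega = (∂Q/∂x - ∂P/∂y) dx ∧ dy.
  ∂Q/∂x = 4*x - 2
  ∂P/∂y = -2*y
  integrand = ∂Q/∂x - ∂P/∂y = 4*x + 2*y - 2.
Integrating over R: integral_0^1 integral_0^1 (4*x + 2*y - 2) dx dy = 1.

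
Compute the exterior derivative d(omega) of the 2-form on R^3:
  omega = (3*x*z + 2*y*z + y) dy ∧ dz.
d(omega) = (3*z) dx ∧ dy ∧ dz

For a 2-form omega = sum_{i<j} g_{ij} dx_i ∧ dx_j, the exterior derivative is
  d(omega) = sum_{i<j} d(g_{ij}) ∧ dx_i ∧ dx_j = sum_{i<j, k} (∂g_{ij}/∂x_k) dx_k ∧ dx_i ∧ dx_j.
Expand each term, using dx_k ∧ dx_i ∧ dx_j = sgn(permutation) dx_{(a)} ∧ dx_{(b)} ∧ dx_{(c)} with (a < b < c) sorted:
  d(3*x*z + 2*y*z + y) includes (∂/∂x)(3*x*z + 2*y*z + y) dx = (3*z) dx, which multiplied by dy ∧ dz gives (3*z) dx ∧ dy ∧ dz
Collecting like 3-forms: d(omega) = (3*z) dx ∧ dy ∧ dz.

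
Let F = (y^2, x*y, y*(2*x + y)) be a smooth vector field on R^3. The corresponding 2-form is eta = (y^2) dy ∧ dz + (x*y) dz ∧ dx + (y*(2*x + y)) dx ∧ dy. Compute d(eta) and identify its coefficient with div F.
d(eta) = (x) dx ∧ dy ∧ dz; div F = x

For a 2-form in R^3 of the form above, applying d gives a 3-form with coefficient ∂P/∂x + ∂Q/∂y + ∂R/∂z:
  ∂P/∂x = 0
  ∂Q/∂y = x
  ∂R/∂z = 0
Sum = x, which is exactly div F.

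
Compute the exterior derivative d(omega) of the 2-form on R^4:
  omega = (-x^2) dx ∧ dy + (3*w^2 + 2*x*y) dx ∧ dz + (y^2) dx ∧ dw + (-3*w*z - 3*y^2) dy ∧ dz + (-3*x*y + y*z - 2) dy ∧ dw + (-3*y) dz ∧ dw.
d(omega) = (-2*x) dx ∧ dy ∧ dz + (6*w) dx ∧ dz ∧ dw + (-5*y) dx ∧ dy ∧ dw + (-y - 3*z - 3) dy ∧ dz ∧ dw

For a 2-form omega = sum_{i<j} g_{ij} dx_i ∧ dx_j, the exterior derivative is
  d(omega) = sum_{i<j} d(g_{ij}) ∧ dx_i ∧ dx_j = sum_{i<j, k} (∂g_{ij}/∂x_k) dx_k ∧ dx_i ∧ dx_j.
Expand each term, using dx_k ∧ dx_i ∧ dx_j = sgn(permutation) dx_{(a)} ∧ dx_{(b)} ∧ dx_{(c)} with (a < b < c) sorted:
  d(3*w^2 + 2*x*y) includes (∂/∂y)(3*w^2 + 2*x*y) dy = (2*x) dy, which multiplied by dx ∧ dz gives (-2*x) dx ∧ dy ∧ dz
  d(3*w^2 + 2*x*y) includes (∂/∂w)(3*w^2 + 2*x*y) dw = (6*w) dw, which multiplied by dx ∧ dz gives (6*w) dx ∧ dz ∧ dw
  d(y^2) includes (∂/∂y)(y^2) dy = (2*y) dy, which multiplied by dx ∧ dw gives (-2*y) dx ∧ dy ∧ dw
  d(-3*w*z - 3*y^2) includes (∂/∂w)(-3*w*z - 3*y^2) dw = (-3*z) dw, which multiplied by dy ∧ dz gives (-3*z) dy ∧ dz ∧ dw
  d(-3*x*y + y*z - 2) includes (∂/∂x)(-3*x*y + y*z - 2) dx = (-3*y) dx, which multiplied by dy ∧ dw gives (-3*y) dx ∧ dy ∧ dw
  d(-3*x*y + y*z - 2) includes (∂/∂z)(-3*x*y + y*z - 2) dz = (y) dz, which multiplied by dy ∧ dw gives (-y) dy ∧ dz ∧ dw
  d(-3*y) includes (∂/∂y)(-3*y) dy = (-3) dy, which multiplied by dz ∧ dw gives (-3) dy ∧ dz ∧ dw
Collecting like 3-forms: d(omega) = (-2*x) dx ∧ dy ∧ dz + (6*w) dx ∧ dz ∧ dw + (-5*y) dx ∧ dy ∧ dw + (-y - 3*z - 3) dy ∧ dz ∧ dw.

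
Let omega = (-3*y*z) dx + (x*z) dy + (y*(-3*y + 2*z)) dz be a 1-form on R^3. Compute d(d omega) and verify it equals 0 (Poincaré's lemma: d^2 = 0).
d(d omega) = 0

Step 1: d omega = sum_{i<j} (∂f_j/∂x_i - ∂f_i/∂x_j) dx_i ∧ dx_j:
  coeff of dx ∧ dy: 4*z
  coeff of dx ∧ dz: 3*y
  coeff of dy ∧ dz: -x - 6*y + 2*z
Step 2: Apply d again to each 2-form coefficient. The only possible 3-form in R^3 is dx ∧ dy ∧ dz, with coefficient
  ∂(coeff of dy∧dz)/∂x - ∂(coeff of dx∧dz)/∂y + ∂(coeff of dx∧dy)/∂z
  = ∂/∂x (-x - 6*y + 2*z) - ∂/∂y (3*y) + ∂/∂z (4*z).
Each of these terms simplifies to sums of mixed partials that cancel in pairs. The result is 0 (by equality of mixed partials for smooth functions — Schwarz / Clairaut).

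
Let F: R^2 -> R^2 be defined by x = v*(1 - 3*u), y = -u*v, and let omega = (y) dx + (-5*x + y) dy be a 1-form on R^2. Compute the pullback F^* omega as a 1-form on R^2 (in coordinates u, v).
F^* omega = (v^2*(5 - 11*u)) du + (u*v*(4 - 11*u)) dv

Using F^*(f dg) = (f ∘ F) d(g ∘ F), substitute each coordinate x_i by F_i(u, v) in f_i, and replace dx_i by d F_i = (∂F_i/∂u) du + (∂F_i/∂v) dv.
  For the x component: f_1(F) = -u*v; d F_1 = (-3*v) du + (1 - 3*u) dv
  For the y component: f_2(F) = v*(14*u - 5); d F_2 = (-v) du + (-u) dv
Combining and collecting du, dv coefficients:
  coeff of du: v^2*(5 - 11*u)
  coeff of dv: u*v*(4 - 11*u)
F^* omega = (v^2*(5 - 11*u)) du + (u*v*(4 - 11*u)) dv.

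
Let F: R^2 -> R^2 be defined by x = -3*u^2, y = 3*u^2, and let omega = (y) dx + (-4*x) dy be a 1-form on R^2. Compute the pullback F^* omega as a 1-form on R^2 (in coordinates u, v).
F^* omega = (54*u^3) du

Using F^*(f dg) = (f ∘ F) d(g ∘ F), substitute each coordinate x_i by F_i(u, v) in f_i, and replace dx_i by d F_i = (∂F_i/∂u) du + (∂F_i/∂v) dv.
  For the x component: f_1(F) = 3*u^2; d F_1 = (-6*u) du + (0) dv
  For the y component: f_2(F) = 12*u^2; d F_2 = (6*u) du + (0) dv
Combining and collecting du, dv coefficients:
  coeff of du: 54*u^3
  coeff of dv: 0
F^* omega = (54*u^3) du.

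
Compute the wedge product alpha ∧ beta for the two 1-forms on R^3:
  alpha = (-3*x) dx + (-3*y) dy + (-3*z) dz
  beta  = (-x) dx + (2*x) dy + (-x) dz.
alpha ∧ beta = (-3*x*(2*x + y)) dx ∧ dy + (3*x*(x - z)) dx ∧ dz + (3*x*(y + 2*z)) dy ∧ dz

Distribute the wedge, using dx_i ∧ dx_j = -dx_j ∧ dx_i and dx_i ∧ dx_i = 0. For each pair (i, j) with i < j, the coefficient of dx_i ∧ dx_j in alpha ∧ beta is (alpha_i * beta_j - alpha_j * beta_i). Collecting: alpha ∧ beta = (-3*x*(2*x + y)) dx ∧ dy + (3*x*(x - z)) dx ∧ dz + (3*x*(y + 2*z)) dy ∧ dz.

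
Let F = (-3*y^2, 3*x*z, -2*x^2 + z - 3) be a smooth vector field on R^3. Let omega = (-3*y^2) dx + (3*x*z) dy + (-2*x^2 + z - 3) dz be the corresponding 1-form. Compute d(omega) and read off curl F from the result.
d(omega) = (-3*x) dy ∧ dz + (4*x) dz ∧ dx + (6*y + 3*z) dx ∧ dy; curl F = (-3*x, 4*x, 6*y + 3*z)

d omega = sum_{i<j} (∂f_j/∂x_i - ∂f_i/∂x_j) dx_i ∧ dx_j. Under the identification (dy ∧ dz, dz ∧ dx, dx ∧ dy) ↔ (e_x, e_y, e_z), the coefficients are exactly the components of curl F. Compute:
  ∂R/∂y - ∂Q/∂z = (0) - (3*x) = -3*x
  ∂P/∂z - ∂R/∂x = (0) - (-4*x) = 4*x
  ∂Q/∂x - ∂P/∂y = (3*z) - (-6*y) = 6*y + 3*z.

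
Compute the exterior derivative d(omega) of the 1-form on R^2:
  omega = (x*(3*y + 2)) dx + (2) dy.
d(omega) = (-3*x) dx ∧ dy

For a 1-form omega = sum_i f_i dx_i, the exterior derivative is
  d(omega) = sum_{i < j} (∂f_j/∂x_i - ∂f_i/∂x_j) dx_i ∧ dx_j.
  coefficient of dx ∧ dy: ∂f_2/∂x - ∂f_1/∂y = ∂(2)/∂x - ∂(x*(3*y + 2))/∂y = -3*x
Assembling: d(omega) = (-3*x) dx ∧ dy.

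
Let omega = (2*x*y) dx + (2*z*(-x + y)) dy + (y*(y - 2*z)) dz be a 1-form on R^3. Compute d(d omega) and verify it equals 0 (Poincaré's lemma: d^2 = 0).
d(d omega) = 0

Step 1: d omega = sum_{i<j} (∂f_j/∂x_i - ∂f_i/∂x_j) dx_i ∧ dx_j:
  coeff of dx ∧ dy: -2*x - 2*z
  coeff of dx ∧ dz: 0
  coeff of dy ∧ dz: 2*x - 2*z
Step 2: Apply d again to each 2-form coefficient. The only possible 3-form in R^3 is dx ∧ dy ∧ dz, with coefficient
  ∂(coeff of dy∧dz)/∂x - ∂(coeff of dx∧dz)/∂y + ∂(coeff of dx∧dy)/∂z
  = ∂/∂x (2*x - 2*z) - ∂/∂y (0) + ∂/∂z (-2*x - 2*z).
Each of these terms simplifies to sums of mixed partials that cancel in pairs. The result is 0 (by equality of mixed partials for smooth functions — Schwarz / Clairaut).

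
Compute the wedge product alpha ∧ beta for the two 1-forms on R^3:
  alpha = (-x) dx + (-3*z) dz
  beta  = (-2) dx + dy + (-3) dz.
alpha ∧ beta = (-x) dx ∧ dy + (3*x - 6*z) dx ∧ dz + (3*z) dy ∧ dz

Distribute the wedge, using dx_i ∧ dx_j = -dx_j ∧ dx_i and dx_i ∧ dx_i = 0. For each pair (i, j) with i < j, the coefficient of dx_i ∧ dx_j in alpha ∧ beta is (alpha_i * beta_j - alpha_j * beta_i). Collecting: alpha ∧ beta = (-x) dx ∧ dy + (3*x - 6*z) dx ∧ dz + (3*z) dy ∧ dz.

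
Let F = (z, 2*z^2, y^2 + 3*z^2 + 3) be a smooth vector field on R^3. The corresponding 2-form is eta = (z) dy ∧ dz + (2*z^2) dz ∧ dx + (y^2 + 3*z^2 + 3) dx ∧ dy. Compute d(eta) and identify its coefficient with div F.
d(eta) = (6*z) dx ∧ dy ∧ dz; div F = 6*z

For a 2-form in R^3 of the form above, applying d gives a 3-form with coefficient ∂P/∂x + ∂Q/∂y + ∂R/∂z:
  ∂P/∂x = 0
  ∂Q/∂y = 0
  ∂R/∂z = 6*z
Sum = 6*z, which is exactly div F.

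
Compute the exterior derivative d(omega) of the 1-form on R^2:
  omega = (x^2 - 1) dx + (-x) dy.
d(omega) = (-1) dx ∧ dy

For a 1-form omega = sum_i f_i dx_i, the exterior derivative is
  d(omega) = sum_{i < j} (∂f_j/∂x_i - ∂f_i/∂x_j) dx_i ∧ dx_j.
  coefficient of dx ∧ dy: ∂f_2/∂x - ∂f_1/∂y = ∂(-x)/∂x - ∂(x^2 - 1)/∂y = -1
Assembling: d(omega) = (-1) dx ∧ dy.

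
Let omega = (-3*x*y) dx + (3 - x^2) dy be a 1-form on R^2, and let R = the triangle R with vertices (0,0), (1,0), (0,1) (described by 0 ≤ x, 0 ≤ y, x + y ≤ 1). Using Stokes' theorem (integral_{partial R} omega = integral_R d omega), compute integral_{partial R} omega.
integral_(partial R) omega = 1/6

Stokes: integral_partial_R omega = integral_R d omega with d omega = (∂Q/∂x - ∂P/∂y) dx ∧ dy.
  ∂Q/∂x = -2*x
  ∂P/∂y = -3*x
  integrand = ∂Q/∂x - ∂P/∂y = x.
Integrating over R: integral_0^1 integral_0^{1-x} (x) dy dx = 1/6.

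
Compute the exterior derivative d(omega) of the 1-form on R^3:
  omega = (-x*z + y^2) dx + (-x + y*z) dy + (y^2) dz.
d(omega) = (-2*y - 1) dx ∧ dy + (x) dx ∧ dz + (y) dy ∧ dz

For a 1-form omega = sum_i f_i dx_i, the exterior derivative is
  d(omega) = sum_{i < j} (∂f_j/∂x_i - ∂f_i/∂x_j) dx_i ∧ dx_j.
  coefficient of dx ∧ dy: ∂f_2/∂x - ∂f_1/∂y = ∂(-x + y*z)/∂x - ∂(-x*z + y^2)/∂y = -2*y - 1
  coefficient of dx ∧ dz: ∂f_3/∂x - ∂f_1/∂z = ∂(y^2)/∂x - ∂(-x*z + y^2)/∂z = x
  coefficient of dy ∧ dz: ∂f_3/∂y - ∂f_2/∂z = ∂(y^2)/∂y - ∂(-x + y*z)/∂z = y
Assembling: d(omega) = (-2*y - 1) dx ∧ dy + (x) dx ∧ dz + (y) dy ∧ dz.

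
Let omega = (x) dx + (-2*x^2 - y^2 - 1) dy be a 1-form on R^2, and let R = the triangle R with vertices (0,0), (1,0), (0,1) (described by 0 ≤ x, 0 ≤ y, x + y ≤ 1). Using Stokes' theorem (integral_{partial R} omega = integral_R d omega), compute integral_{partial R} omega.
integral_(partial R) omega = -2/3

Stokes: integral_partial_R omega = integral_R d omega with d omega = (∂Q/∂x - ∂P/∂y) dx ∧ dy.
  ∂Q/∂x = -4*x
  ∂P/∂y = 0
  integrand = ∂Q/∂x - ∂P/∂y = -4*x.
Integrating over R: integral_0^1 integral_0^{1-x} (-4*x) dy dx = -2/3.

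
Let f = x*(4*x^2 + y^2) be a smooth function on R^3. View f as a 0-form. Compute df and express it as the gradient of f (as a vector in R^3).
df = (12*x^2 + y^2) dx + (2*x*y) dy + (0) dz; grad f = (12*x^2 + y^2, 2*x*y, 0)

For a 0-form f, d f = (∂f/∂x) dx + (∂f/∂y) dy + (∂f/∂z) dz. The components of the vector representation are exactly the entries of grad f in Cartesian coordinates:
  ∂f/∂x = 12*x^2 + y^2
  ∂f/∂y = 2*x*y
  ∂f/∂z = 0.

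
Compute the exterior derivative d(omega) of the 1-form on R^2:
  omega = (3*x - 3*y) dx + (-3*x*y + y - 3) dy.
d(omega) = (3 - 3*y) dx ∧ dy

For a 1-form omega = sum_i f_i dx_i, the exterior derivative is
  d(omega) = sum_{i < j} (∂f_j/∂x_i - ∂f_i/∂x_j) dx_i ∧ dx_j.
  coefficient of dx ∧ dy: ∂f_2/∂x - ∂f_1/∂y = ∂(-3*x*y + y - 3)/∂x - ∂(3*x - 3*y)/∂y = 3 - 3*y
Assembling: d(omega) = (3 - 3*y) dx ∧ dy.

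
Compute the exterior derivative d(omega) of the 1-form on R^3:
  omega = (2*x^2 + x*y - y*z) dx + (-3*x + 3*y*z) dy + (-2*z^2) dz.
d(omega) = (-x + z - 3) dx ∧ dy + (y) dx ∧ dz + (-3*y) dy ∧ dz

For a 1-form omega = sum_i f_i dx_i, the exterior derivative is
  d(omega) = sum_{i < j} (∂f_j/∂x_i - ∂f_i/∂x_j) dx_i ∧ dx_j.
  coefficient of dx ∧ dy: ∂f_2/∂x - ∂f_1/∂y = ∂(-3*x + 3*y*z)/∂x - ∂(2*x^2 + x*y - y*z)/∂y = -x + z - 3
  coefficient of dx ∧ dz: ∂f_3/∂x - ∂f_1/∂z = ∂(-2*z^2)/∂x - ∂(2*x^2 + x*y - y*z)/∂z = y
  coefficient of dy ∧ dz: ∂f_3/∂y - ∂f_2/∂z = ∂(-2*z^2)/∂y - ∂(-3*x + 3*y*z)/∂z = -3*y
Assembling: d(omega) = (-x + z - 3) dx ∧ dy + (y) dx ∧ dz + (-3*y) dy ∧ dz.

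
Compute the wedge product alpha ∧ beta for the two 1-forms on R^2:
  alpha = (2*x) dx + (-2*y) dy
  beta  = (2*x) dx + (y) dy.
alpha ∧ beta = (6*x*y) dx ∧ dy

Distribute the wedge, using dx_i ∧ dx_j = -dx_j ∧ dx_i and dx_i ∧ dx_i = 0. For each pair (i, j) with i < j, the coefficient of dx_i ∧ dx_j in alpha ∧ beta is (alpha_i * beta_j - alpha_j * beta_i). Collecting: alpha ∧ beta = (6*x*y) dx ∧ dy.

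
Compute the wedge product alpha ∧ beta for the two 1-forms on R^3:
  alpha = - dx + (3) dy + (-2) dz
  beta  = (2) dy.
alpha ∧ beta = (-2) dx ∧ dy + (4) dy ∧ dz

Distribute the wedge, using dx_i ∧ dx_j = -dx_j ∧ dx_i and dx_i ∧ dx_i = 0. For each pair (i, j) with i < j, the coefficient of dx_i ∧ dx_j in alpha ∧ beta is (alpha_i * beta_j - alpha_j * beta_i). Collecting: alpha ∧ beta = (-2) dx ∧ dy + (4) dy ∧ dz.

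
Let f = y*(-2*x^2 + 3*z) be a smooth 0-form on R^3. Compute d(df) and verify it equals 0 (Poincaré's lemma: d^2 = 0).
d(df) = 0

Step 1: df = sum_i (∂f/∂x_i) dx_i = (-4*x*y) dx + (-2*x^2 + 3*z) dy + (3*y) dz.
Step 2: Apply d again. Using the 1-form formula, the coefficient of dx ∧ dy in d(df) is ∂^2 f/∂x ∂y - ∂^2 f/∂y ∂x = (-4*x) - (-4*x) = 0 (equality of mixed partials for smooth f).
Similarly for dx ∧ dz and dy ∧ dz — all coefficients vanish. So d(df) = 0.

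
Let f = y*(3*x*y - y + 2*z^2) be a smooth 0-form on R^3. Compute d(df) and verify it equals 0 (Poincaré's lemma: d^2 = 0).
d(df) = 0

Step 1: df = sum_i (∂f/∂x_i) dx_i = (3*y^2) dx + (6*x*y - 2*y + 2*z^2) dy + (4*y*z) dz.
Step 2: Apply d again. Using the 1-form formula, the coefficient of dx ∧ dy in d(df) is ∂^2 f/∂x ∂y - ∂^2 f/∂y ∂x = (6*y) - (6*y) = 0 (equality of mixed partials for smooth f).
Similarly for dx ∧ dz and dy ∧ dz — all coefficients vanish. So d(df) = 0.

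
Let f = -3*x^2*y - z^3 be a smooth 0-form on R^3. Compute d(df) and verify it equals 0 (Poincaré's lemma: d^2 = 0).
d(df) = 0

Step 1: df = sum_i (∂f/∂x_i) dx_i = (-6*x*y) dx + (-3*x^2) dy + (-3*z^2) dz.
Step 2: Apply d again. Using the 1-form formula, the coefficient of dx ∧ dy in d(df) is ∂^2 f/∂x ∂y - ∂^2 f/∂y ∂x = (-6*x) - (-6*x) = 0 (equality of mixed partials for smooth f).
Similarly for dx ∧ dz and dy ∧ dz — all coefficients vanish. So d(df) = 0.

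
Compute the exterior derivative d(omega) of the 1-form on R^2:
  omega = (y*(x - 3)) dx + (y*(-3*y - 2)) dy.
d(omega) = (3 - x) dx ∧ dy

For a 1-form omega = sum_i f_i dx_i, the exterior derivative is
  d(omega) = sum_{i < j} (∂f_j/∂x_i - ∂f_i/∂x_j) dx_i ∧ dx_j.
  coefficient of dx ∧ dy: ∂f_2/∂x - ∂f_1/∂y = ∂(y*(-3*y - 2))/∂x - ∂(y*(x - 3))/∂y = 3 - x
Assembling: d(omega) = (3 - x) dx ∧ dy.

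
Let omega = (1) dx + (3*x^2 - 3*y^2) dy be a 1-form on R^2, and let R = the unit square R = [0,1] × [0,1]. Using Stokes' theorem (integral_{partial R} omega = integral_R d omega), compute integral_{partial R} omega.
integral_(partial R) omega = 3

Stokes: integral_partial_R omega = integral_R d omega with d omega = (∂Q/∂x - ∂P/∂y) dx ∧ dy.
  ∂Q/∂x = 6*x
  ∂P/∂y = 0
  integrand = ∂Q/∂x - ∂P/∂y = 6*x.
Integrating over R: integral_0^1 integral_0^1 (6*x) dx dy = 3.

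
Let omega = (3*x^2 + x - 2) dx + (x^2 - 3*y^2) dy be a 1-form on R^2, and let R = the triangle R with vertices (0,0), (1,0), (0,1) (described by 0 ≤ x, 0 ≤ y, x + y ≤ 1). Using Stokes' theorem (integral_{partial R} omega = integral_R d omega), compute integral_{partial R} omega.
integral_(partial R) omega = 1/3

Stokes: integral_partial_R omega = integral_R d omega with d omega = (∂Q/∂x - ∂P/∂y) dx ∧ dy.
  ∂Q/∂x = 2*x
  ∂P/∂y = 0
  integrand = ∂Q/∂x - ∂P/∂y = 2*x.
Integrating over R: integral_0^1 integral_0^{1-x} (2*x) dy dx = 1/3.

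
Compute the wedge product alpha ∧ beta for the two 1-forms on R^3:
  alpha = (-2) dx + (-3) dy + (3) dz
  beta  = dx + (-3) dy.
alpha ∧ beta = (9) dx ∧ dy + (-3) dx ∧ dz + (9) dy ∧ dz

Distribute the wedge, using dx_i ∧ dx_j = -dx_j ∧ dx_i and dx_i ∧ dx_i = 0. For each pair (i, j) with i < j, the coefficient of dx_i ∧ dx_j in alpha ∧ beta is (alpha_i * beta_j - alpha_j * beta_i). Collecting: alpha ∧ beta = (9) dx ∧ dy + (-3) dx ∧ dz + (9) dy ∧ dz.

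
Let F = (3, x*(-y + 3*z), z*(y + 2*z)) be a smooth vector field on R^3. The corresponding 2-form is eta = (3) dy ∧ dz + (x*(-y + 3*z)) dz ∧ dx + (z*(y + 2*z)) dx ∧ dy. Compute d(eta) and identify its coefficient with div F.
d(eta) = (-x + y + 4*z) dx ∧ dy ∧ dz; div F = -x + y + 4*z

For a 2-form in R^3 of the form above, applying d gives a 3-form with coefficient ∂P/∂x + ∂Q/∂y + ∂R/∂z:
  ∂P/∂x = 0
  ∂Q/∂y = -x
  ∂R/∂z = y + 4*z
Sum = -x + y + 4*z, which is exactly div F.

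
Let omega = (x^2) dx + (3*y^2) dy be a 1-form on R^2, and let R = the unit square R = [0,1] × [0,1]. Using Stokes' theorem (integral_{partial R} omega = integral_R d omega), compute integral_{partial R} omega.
integral_(partial R) omega = 0

Stokes: integral_partial_R omega = integral_R d omega with d omega = (∂Q/∂x - ∂P/∂y) dx ∧ dy.
  ∂Q/∂x = 0
  ∂P/∂y = 0
  integrand = ∂Q/∂x - ∂P/∂y = 0.
Integrating over R: integral_0^1 integral_0^1 (0) dx dy = 0.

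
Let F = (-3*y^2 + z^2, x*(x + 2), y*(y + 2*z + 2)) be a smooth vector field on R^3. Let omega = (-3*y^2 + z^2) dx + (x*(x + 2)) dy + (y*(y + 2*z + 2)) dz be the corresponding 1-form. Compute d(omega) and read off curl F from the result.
d(omega) = (2*y + 2*z + 2) dy ∧ dz + (2*z) dz ∧ dx + (2*x + 6*y + 2) dx ∧ dy; curl F = (2*y + 2*z + 2, 2*z, 2*x + 6*y + 2)

d omega = sum_{i<j} (∂f_j/∂x_i - ∂f_i/∂x_j) dx_i ∧ dx_j. Under the identification (dy ∧ dz, dz ∧ dx, dx ∧ dy) ↔ (e_x, e_y, e_z), the coefficients are exactly the components of curl F. Compute:
  ∂R/∂y - ∂Q/∂z = (2*y + 2*z + 2) - (0) = 2*y + 2*z + 2
  ∂P/∂z - ∂R/∂x = (2*z) - (0) = 2*z
  ∂Q/∂x - ∂P/∂y = (2*x + 2) - (-6*y) = 2*x + 6*y + 2.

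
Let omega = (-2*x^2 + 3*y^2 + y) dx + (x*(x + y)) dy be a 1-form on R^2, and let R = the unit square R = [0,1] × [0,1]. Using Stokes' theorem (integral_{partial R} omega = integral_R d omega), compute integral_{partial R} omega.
integral_(partial R) omega = -5/2

Stokes: integral_partial_R omega = integral_R d omega with d omega = (∂Q/∂x - ∂P/∂y) dx ∧ dy.
  ∂Q/∂x = 2*x + y
  ∂P/∂y = 6*y + 1
  integrand = ∂Q/∂x - ∂P/∂y = 2*x - 5*y - 1.
Integrating over R: integral_0^1 integral_0^1 (2*x - 5*y - 1) dx dy = -5/2.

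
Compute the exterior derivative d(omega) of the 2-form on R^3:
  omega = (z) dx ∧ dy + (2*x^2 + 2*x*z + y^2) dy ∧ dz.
d(omega) = (4*x + 2*z + 1) dx ∧ dy ∧ dz

For a 2-form omega = sum_{i<j} g_{ij} dx_i ∧ dx_j, the exterior derivative is
  d(omega) = sum_{i<j} d(g_{ij}) ∧ dx_i ∧ dx_j = sum_{i<j, k} (∂g_{ij}/∂x_k) dx_k ∧ dx_i ∧ dx_j.
Expand each term, using dx_k ∧ dx_i ∧ dx_j = sgn(permutation) dx_{(a)} ∧ dx_{(b)} ∧ dx_{(c)} with (a < b < c) sorted:
  d(z) includes (∂/∂z)(z) dz = (1) dz, which multiplied by dx ∧ dy gives (1) dx ∧ dy ∧ dz
  d(2*x^2 + 2*x*z + y^2) includes (∂/∂x)(2*x^2 + 2*x*z + y^2) dx = (4*x + 2*z) dx, which multiplied by dy ∧ dz gives (4*x + 2*z) dx ∧ dy ∧ dz
Collecting like 3-forms: d(omega) = (4*x + 2*z + 1) dx ∧ dy ∧ dz.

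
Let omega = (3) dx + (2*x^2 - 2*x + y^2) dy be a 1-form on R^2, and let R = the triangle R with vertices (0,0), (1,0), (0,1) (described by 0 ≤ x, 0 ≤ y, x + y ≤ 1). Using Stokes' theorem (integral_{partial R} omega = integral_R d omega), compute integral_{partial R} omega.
integral_(partial R) omega = -1/3

Stokes: integral_partial_R omega = integral_R d omega with d omega = (∂Q/∂x - ∂P/∂y) dx ∧ dy.
  ∂Q/∂x = 4*x - 2
  ∂P/∂y = 0
  integrand = ∂Q/∂x - ∂P/∂y = 4*x - 2.
Integrating over R: integral_0^1 integral_0^{1-x} (4*x - 2) dy dx = -1/3.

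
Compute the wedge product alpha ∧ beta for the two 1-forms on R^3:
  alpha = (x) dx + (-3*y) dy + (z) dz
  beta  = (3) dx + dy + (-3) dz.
alpha ∧ beta = (x + 9*y) dx ∧ dy + (-3*x - 3*z) dx ∧ dz + (9*y - z) dy ∧ dz

Distribute the wedge, using dx_i ∧ dx_j = -dx_j ∧ dx_i and dx_i ∧ dx_i = 0. For each pair (i, j) with i < j, the coefficient of dx_i ∧ dx_j in alpha ∧ beta is (alpha_i * beta_j - alpha_j * beta_i). Collecting: alpha ∧ beta = (x + 9*y) dx ∧ dy + (-3*x - 3*z) dx ∧ dz + (9*y - z) dy ∧ dz.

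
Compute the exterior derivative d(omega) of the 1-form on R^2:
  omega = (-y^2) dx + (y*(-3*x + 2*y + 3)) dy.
d(omega) = (-y) dx ∧ dy

For a 1-form omega = sum_i f_i dx_i, the exterior derivative is
  d(omega) = sum_{i < j} (∂f_j/∂x_i - ∂f_i/∂x_j) dx_i ∧ dx_j.
  coefficient of dx ∧ dy: ∂f_2/∂x - ∂f_1/∂y = ∂(y*(-3*x + 2*y + 3))/∂x - ∂(-y^2)/∂y = -y
Assembling: d(omega) = (-y) dx ∧ dy.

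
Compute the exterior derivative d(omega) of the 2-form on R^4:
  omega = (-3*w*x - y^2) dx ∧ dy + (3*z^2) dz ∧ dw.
d(omega) = (-3*x) dx ∧ dy ∧ dw

For a 2-form omega = sum_{i<j} g_{ij} dx_i ∧ dx_j, the exterior derivative is
  d(omega) = sum_{i<j} d(g_{ij}) ∧ dx_i ∧ dx_j = sum_{i<j, k} (∂g_{ij}/∂x_k) dx_k ∧ dx_i ∧ dx_j.
Expand each term, using dx_k ∧ dx_i ∧ dx_j = sgn(permutation) dx_{(a)} ∧ dx_{(b)} ∧ dx_{(c)} with (a < b < c) sorted:
  d(-3*w*x - y^2) includes (∂/∂w)(-3*w*x - y^2) dw = (-3*x) dw, which multiplied by dx ∧ dy gives (-3*x) dx ∧ dy ∧ dw
Collecting like 3-forms: d(omega) = (-3*x) dx ∧ dy ∧ dw.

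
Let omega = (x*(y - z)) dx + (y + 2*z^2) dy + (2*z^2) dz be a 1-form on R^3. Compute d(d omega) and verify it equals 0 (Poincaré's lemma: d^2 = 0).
d(d omega) = 0

Step 1: d omega = sum_{i<j} (∂f_j/∂x_i - ∂f_i/∂x_j) dx_i ∧ dx_j:
  coeff of dx ∧ dy: -x
  coeff of dx ∧ dz: x
  coeff of dy ∧ dz: -4*z
Step 2: Apply d again to each 2-form coefficient. The only possible 3-form in R^3 is dx ∧ dy ∧ dz, with coefficient
  ∂(coeff of dy∧dz)/∂x - ∂(coeff of dx∧dz)/∂y + ∂(coeff of dx∧dy)/∂z
  = ∂/∂x (-4*z) - ∂/∂y (x) + ∂/∂z (-x).
Each of these terms simplifies to sums of mixed partials that cancel in pairs. The result is 0 (by equality of mixed partials for smooth functions — Schwarz / Clairaut).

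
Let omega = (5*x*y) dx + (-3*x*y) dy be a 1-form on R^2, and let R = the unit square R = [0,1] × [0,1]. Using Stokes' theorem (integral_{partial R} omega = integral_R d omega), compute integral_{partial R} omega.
integral_(partial R) omega = -4

Stokes: integral_partial_R omega = integral_R d omega with d omega = (∂Q/∂x - ∂P/∂y) dx ∧ dy.
  ∂Q/∂x = -3*y
  ∂P/∂y = 5*x
  integrand = ∂Q/∂x - ∂P/∂y = -5*x - 3*y.
Integrating over R: integral_0^1 integral_0^1 (-5*x - 3*y) dx dy = -4.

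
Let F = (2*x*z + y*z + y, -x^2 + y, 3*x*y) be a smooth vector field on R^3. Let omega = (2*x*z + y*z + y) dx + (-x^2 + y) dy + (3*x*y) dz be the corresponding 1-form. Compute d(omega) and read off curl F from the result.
d(omega) = (3*x) dy ∧ dz + (2*x - 2*y) dz ∧ dx + (-2*x - z - 1) dx ∧ dy; curl F = (3*x, 2*x - 2*y, -2*x - z - 1)

d omega = sum_{i<j} (∂f_j/∂x_i - ∂f_i/∂x_j) dx_i ∧ dx_j. Under the identification (dy ∧ dz, dz ∧ dx, dx ∧ dy) ↔ (e_x, e_y, e_z), the coefficients are exactly the components of curl F. Compute:
  ∂R/∂y - ∂Q/∂z = (3*x) - (0) = 3*x
  ∂P/∂z - ∂R/∂x = (2*x + y) - (3*y) = 2*x - 2*y
  ∂Q/∂x - ∂P/∂y = (-2*x) - (z + 1) = -2*x - z - 1.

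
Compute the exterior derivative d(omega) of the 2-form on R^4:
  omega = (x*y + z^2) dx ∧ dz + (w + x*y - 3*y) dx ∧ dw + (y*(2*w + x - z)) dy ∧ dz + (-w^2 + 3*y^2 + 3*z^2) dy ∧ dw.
d(omega) = (-x + y) dx ∧ dy ∧ dz + (3 - x) dx ∧ dy ∧ dw + (2*y - 6*z) dy ∧ dz ∧ dw

For a 2-form omega = sum_{i<j} g_{ij} dx_i ∧ dx_j, the exterior derivative is
  d(omega) = sum_{i<j} d(g_{ij}) ∧ dx_i ∧ dx_j = sum_{i<j, k} (∂g_{ij}/∂x_k) dx_k ∧ dx_i ∧ dx_j.
Expand each term, using dx_k ∧ dx_i ∧ dx_j = sgn(permutation) dx_{(a)} ∧ dx_{(b)} ∧ dx_{(c)} with (a < b < c) sorted:
  d(x*y + z^2) includes (∂/∂y)(x*y + z^2) dy = (x) dy, which multiplied by dx ∧ dz gives (-x) dx ∧ dy ∧ dz
  d(w + x*y - 3*y) includes (∂/∂y)(w + x*y - 3*y) dy = (x - 3) dy, which multiplied by dx ∧ dw gives (3 - x) dx ∧ dy ∧ dw
  d(y*(2*w + x - z)) includes (∂/∂x)(y*(2*w + x - z)) dx = (y) dx, which multiplied by dy ∧ dz gives (y) dx ∧ dy ∧ dz
  d(y*(2*w + x - z)) includes (∂/∂w)(y*(2*w + x - z)) dw = (2*y) dw, which multiplied by dy ∧ dz gives (2*y) dy ∧ dz ∧ dw
  d(-w^2 + 3*y^2 + 3*z^2) includes (∂/∂z)(-w^2 + 3*y^2 + 3*z^2) dz = (6*z) dz, which multiplied by dy ∧ dw gives (-6*z) dy ∧ dz ∧ dw
Collecting like 3-forms: d(omega) = (-x + y) dx ∧ dy ∧ dz + (3 - x) dx ∧ dy ∧ dw + (2*y - 6*z) dy ∧ dz ∧ dw.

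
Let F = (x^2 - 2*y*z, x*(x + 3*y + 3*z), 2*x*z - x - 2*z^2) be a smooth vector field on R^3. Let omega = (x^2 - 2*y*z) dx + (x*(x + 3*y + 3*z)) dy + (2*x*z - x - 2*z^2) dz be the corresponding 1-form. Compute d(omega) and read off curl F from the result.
d(omega) = (-3*x) dy ∧ dz + (-2*y - 2*z + 1) dz ∧ dx + (2*x + 3*y + 5*z) dx ∧ dy; curl F = (-3*x, -2*y - 2*z + 1, 2*x + 3*y + 5*z)

d omega = sum_{i<j} (∂f_j/∂x_i - ∂f_i/∂x_j) dx_i ∧ dx_j. Under the identification (dy ∧ dz, dz ∧ dx, dx ∧ dy) ↔ (e_x, e_y, e_z), the coefficients are exactly the components of curl F. Compute:
  ∂R/∂y - ∂Q/∂z = (0) - (3*x) = -3*x
  ∂P/∂z - ∂R/∂x = (-2*y) - (2*z - 1) = -2*y - 2*z + 1
  ∂Q/∂x - ∂P/∂y = (2*x + 3*y + 3*z) - (-2*z) = 2*x + 3*y + 5*z.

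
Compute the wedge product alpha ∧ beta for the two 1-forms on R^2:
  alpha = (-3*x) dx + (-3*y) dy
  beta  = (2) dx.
alpha ∧ beta = (6*y) dx ∧ dy

Distribute the wedge, using dx_i ∧ dx_j = -dx_j ∧ dx_i and dx_i ∧ dx_i = 0. For each pair (i, j) with i < j, the coefficient of dx_i ∧ dx_j in alpha ∧ beta is (alpha_i * beta_j - alpha_j * beta_i). Collecting: alpha ∧ beta = (6*y) dx ∧ dy.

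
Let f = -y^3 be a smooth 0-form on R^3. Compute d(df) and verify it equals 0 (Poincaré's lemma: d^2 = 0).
d(df) = 0

Step 1: df = sum_i (∂f/∂x_i) dx_i = (0) dx + (-3*y^2) dy + (0) dz.
Step 2: Apply d again. Using the 1-form formula, the coefficient of dx ∧ dy in d(df) is ∂^2 f/∂x ∂y - ∂^2 f/∂y ∂x = (0) - (0) = 0 (equality of mixed partials for smooth f).
Similarly for dx ∧ dz and dy ∧ dz — all coefficients vanish. So d(df) = 0.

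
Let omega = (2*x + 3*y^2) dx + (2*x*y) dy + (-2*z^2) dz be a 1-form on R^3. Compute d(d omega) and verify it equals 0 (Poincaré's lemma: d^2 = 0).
d(d omega) = 0

Step 1: d omega = sum_{i<j} (∂f_j/∂x_i - ∂f_i/∂x_j) dx_i ∧ dx_j:
  coeff of dx ∧ dy: -4*y
  coeff of dx ∧ dz: 0
  coeff of dy ∧ dz: 0
Step 2: Apply d again to each 2-form coefficient. The only possible 3-form in R^3 is dx ∧ dy ∧ dz, with coefficient
  ∂(coeff of dy∧dz)/∂x - ∂(coeff of dx∧dz)/∂y + ∂(coeff of dx∧dy)/∂z
  = ∂/∂x (0) - ∂/∂y (0) + ∂/∂z (-4*y).
Each of these terms simplifies to sums of mixed partials that cancel in pairs. The result is 0 (by equality of mixed partials for smooth functions — Schwarz / Clairaut).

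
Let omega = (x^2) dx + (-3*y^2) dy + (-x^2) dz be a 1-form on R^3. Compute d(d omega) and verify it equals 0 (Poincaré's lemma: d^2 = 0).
d(d omega) = 0

Step 1: d omega = sum_{i<j} (∂f_j/∂x_i - ∂f_i/∂x_j) dx_i ∧ dx_j:
  coeff of dx ∧ dy: 0
  coeff of dx ∧ dz: -2*x
  coeff of dy ∧ dz: 0
Step 2: Apply d again to each 2-form coefficient. The only possible 3-form in R^3 is dx ∧ dy ∧ dz, with coefficient
  ∂(coeff of dy∧dz)/∂x - ∂(coeff of dx∧dz)/∂y + ∂(coeff of dx∧dy)/∂z
  = ∂/∂x (0) - ∂/∂y (-2*x) + ∂/∂z (0).
Each of these terms simplifies to sums of mixed partials that cancel in pairs. The result is 0 (by equality of mixed partials for smooth functions — Schwarz / Clairaut).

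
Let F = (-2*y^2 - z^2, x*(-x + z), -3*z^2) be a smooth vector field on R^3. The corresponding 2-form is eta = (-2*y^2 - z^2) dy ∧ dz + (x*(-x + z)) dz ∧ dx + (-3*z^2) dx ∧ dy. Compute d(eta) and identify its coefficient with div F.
d(eta) = (-6*z) dx ∧ dy ∧ dz; div F = -6*z

For a 2-form in R^3 of the form above, applying d gives a 3-form with coefficient ∂P/∂x + ∂Q/∂y + ∂R/∂z:
  ∂P/∂x = 0
  ∂Q/∂y = 0
  ∂R/∂z = -6*z
Sum = -6*z, which is exactly div F.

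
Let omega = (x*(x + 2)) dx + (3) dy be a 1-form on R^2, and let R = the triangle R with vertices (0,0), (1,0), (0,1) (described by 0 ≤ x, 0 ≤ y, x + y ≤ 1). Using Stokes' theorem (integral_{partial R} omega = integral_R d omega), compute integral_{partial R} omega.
integral_(partial R) omega = 0

Stokes: integral_partial_R omega = integral_R d omega with d omega = (∂Q/∂x - ∂P/∂y) dx ∧ dy.
  ∂Q/∂x = 0
  ∂P/∂y = 0
  integrand = ∂Q/∂x - ∂P/∂y = 0.
Integrating over R: integral_0^1 integral_0^{1-x} (0) dy dx = 0.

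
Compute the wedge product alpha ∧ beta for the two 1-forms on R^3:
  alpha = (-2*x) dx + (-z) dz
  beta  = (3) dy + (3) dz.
alpha ∧ beta = (-6*x) dx ∧ dy + (-6*x) dx ∧ dz + (3*z) dy ∧ dz

Distribute the wedge, using dx_i ∧ dx_j = -dx_j ∧ dx_i and dx_i ∧ dx_i = 0. For each pair (i, j) with i < j, the coefficient of dx_i ∧ dx_j in alpha ∧ beta is (alpha_i * beta_j - alpha_j * beta_i). Collecting: alpha ∧ beta = (-6*x) dx ∧ dy + (-6*x) dx ∧ dz + (3*z) dy ∧ dz.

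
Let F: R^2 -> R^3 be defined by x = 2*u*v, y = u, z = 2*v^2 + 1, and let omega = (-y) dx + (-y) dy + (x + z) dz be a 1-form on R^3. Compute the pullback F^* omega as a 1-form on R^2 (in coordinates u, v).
F^* omega = (u*(-2*v - 1)) du + (-2*u^2 + 8*u*v^2 + 8*v^3 + 4*v) dv

Using F^*(f dg) = (f ∘ F) d(g ∘ F), substitute each coordinate x_i by F_i(u, v) in f_i, and replace dx_i by d F_i = (∂F_i/∂u) du + (∂F_i/∂v) dv.
  For the x component: f_1(F) = -u; d F_1 = (2*v) du + (2*u) dv
  For the y component: f_2(F) = -u; d F_2 = (1) du + (0) dv
  For the z component: f_3(F) = 2*u*v + 2*v^2 + 1; d F_3 = (0) du + (4*v) dv
Combining and collecting du, dv coefficients:
  coeff of du: u*(-2*v - 1)
  coeff of dv: -2*u^2 + 8*u*v^2 + 8*v^3 + 4*v
F^* omega = (u*(-2*v - 1)) du + (-2*u^2 + 8*u*v^2 + 8*v^3 + 4*v) dv.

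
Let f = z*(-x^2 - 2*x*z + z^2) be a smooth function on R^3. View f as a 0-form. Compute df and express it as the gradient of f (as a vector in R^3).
df = (2*z*(-x - z)) dx + (0) dy + (-x^2 - 4*x*z + 3*z^2) dz; grad f = (2*z*(-x - z), 0, -x^2 - 4*x*z + 3*z^2)

For a 0-form f, d f = (∂f/∂x) dx + (∂f/∂y) dy + (∂f/∂z) dz. The components of the vector representation are exactly the entries of grad f in Cartesian coordinates:
  ∂f/∂x = 2*z*(-x - z)
  ∂f/∂y = 0
  ∂f/∂z = -x^2 - 4*x*z + 3*z^2.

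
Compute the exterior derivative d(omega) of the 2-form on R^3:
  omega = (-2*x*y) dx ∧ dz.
d(omega) = (2*x) dx ∧ dy ∧ dz

For a 2-form omega = sum_{i<j} g_{ij} dx_i ∧ dx_j, the exterior derivative is
  d(omega) = sum_{i<j} d(g_{ij}) ∧ dx_i ∧ dx_j = sum_{i<j, k} (∂g_{ij}/∂x_k) dx_k ∧ dx_i ∧ dx_j.
Expand each term, using dx_k ∧ dx_i ∧ dx_j = sgn(permutation) dx_{(a)} ∧ dx_{(b)} ∧ dx_{(c)} with (a < b < c) sorted:
  d(-2*x*y) includes (∂/∂y)(-2*x*y) dy = (-2*x) dy, which multiplied by dx ∧ dz gives (2*x) dx ∧ dy ∧ dz
Collecting like 3-forms: d(omega) = (2*x) dx ∧ dy ∧ dz.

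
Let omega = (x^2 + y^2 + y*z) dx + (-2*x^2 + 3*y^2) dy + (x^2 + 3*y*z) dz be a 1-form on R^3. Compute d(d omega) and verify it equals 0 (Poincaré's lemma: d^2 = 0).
d(d omega) = 0

Step 1: d omega = sum_{i<j} (∂f_j/∂x_i - ∂f_i/∂x_j) dx_i ∧ dx_j:
  coeff of dx ∧ dy: -4*x - 2*y - z
  coeff of dx ∧ dz: 2*x - y
  coeff of dy ∧ dz: 3*z
Step 2: Apply d again to each 2-form coefficient. The only possible 3-form in R^3 is dx ∧ dy ∧ dz, with coefficient
  ∂(coeff of dy∧dz)/∂x - ∂(coeff of dx∧dz)/∂y + ∂(coeff of dx∧dy)/∂z
  = ∂/∂x (3*z) - ∂/∂y (2*x - y) + ∂/∂z (-4*x - 2*y - z).
Each of these terms simplifies to sums of mixed partials that cancel in pairs. The result is 0 (by equality of mixed partials for smooth functions — Schwarz / Clairaut).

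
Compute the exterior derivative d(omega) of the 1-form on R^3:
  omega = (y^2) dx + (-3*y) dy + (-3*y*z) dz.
d(omega) = (-2*y) dx ∧ dy + (-3*z) dy ∧ dz

For a 1-form omega = sum_i f_i dx_i, the exterior derivative is
  d(omega) = sum_{i < j} (∂f_j/∂x_i - ∂f_i/∂x_j) dx_i ∧ dx_j.
  coefficient of dx ∧ dy: ∂f_2/∂x - ∂f_1/∂y = ∂(-3*y)/∂x - ∂(y^2)/∂y = -2*y
  coefficient of dy ∧ dz: ∂f_3/∂y - ∂f_2/∂z = ∂(-3*y*z)/∂y - ∂(-3*y)/∂z = -3*z
Assembling: d(omega) = (-2*y) dx ∧ dy + (-3*z) dy ∧ dz.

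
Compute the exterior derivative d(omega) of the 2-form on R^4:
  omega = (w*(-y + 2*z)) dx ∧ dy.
d(omega) = (2*w) dx ∧ dy ∧ dz + (-y + 2*z) dx ∧ dy ∧ dw

For a 2-form omega = sum_{i<j} g_{ij} dx_i ∧ dx_j, the exterior derivative is
  d(omega) = sum_{i<j} d(g_{ij}) ∧ dx_i ∧ dx_j = sum_{i<j, k} (∂g_{ij}/∂x_k) dx_k ∧ dx_i ∧ dx_j.
Expand each term, using dx_k ∧ dx_i ∧ dx_j = sgn(permutation) dx_{(a)} ∧ dx_{(b)} ∧ dx_{(c)} with (a < b < c) sorted:
  d(w*(-y + 2*z)) includes (∂/∂z)(w*(-y + 2*z)) dz = (2*w) dz, which multiplied by dx ∧ dy gives (2*w) dx ∧ dy ∧ dz
  d(w*(-y + 2*z)) includes (∂/∂w)(w*(-y + 2*z)) dw = (-y + 2*z) dw, which multiplied by dx ∧ dy gives (-y + 2*z) dx ∧ dy ∧ dw
Collecting like 3-forms: d(omega) = (2*w) dx ∧ dy ∧ dz + (-y + 2*z) dx ∧ dy ∧ dw.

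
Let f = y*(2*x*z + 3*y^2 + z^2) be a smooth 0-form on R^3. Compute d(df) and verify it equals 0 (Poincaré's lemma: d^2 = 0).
d(df) = 0

Step 1: df = sum_i (∂f/∂x_i) dx_i = (2*y*z) dx + (2*x*z + 9*y^2 + z^2) dy + (2*y*(x + z)) dz.
Step 2: Apply d again. Using the 1-form formula, the coefficient of dx ∧ dy in d(df) is ∂^2 f/∂x ∂y - ∂^2 f/∂y ∂x = (2*z) - (2*z) = 0 (equality of mixed partials for smooth f).
Similarly for dx ∧ dz and dy ∧ dz — all coefficients vanish. So d(df) = 0.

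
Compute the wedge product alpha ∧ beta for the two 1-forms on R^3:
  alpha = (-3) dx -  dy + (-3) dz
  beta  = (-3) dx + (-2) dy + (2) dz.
alpha ∧ beta = (3) dx ∧ dy + (-15) dx ∧ dz + (-8) dy ∧ dz

Distribute the wedge, using dx_i ∧ dx_j = -dx_j ∧ dx_i and dx_i ∧ dx_i = 0. For each pair (i, j) with i < j, the coefficient of dx_i ∧ dx_j in alpha ∧ beta is (alpha_i * beta_j - alpha_j * beta_i). Collecting: alpha ∧ beta = (3) dx ∧ dy + (-15) dx ∧ dz + (-8) dy ∧ dz.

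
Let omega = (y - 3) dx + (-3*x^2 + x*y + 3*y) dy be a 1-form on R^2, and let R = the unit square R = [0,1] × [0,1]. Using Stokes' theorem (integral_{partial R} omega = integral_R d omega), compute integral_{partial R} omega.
integral_(partial R) omega = -7/2

Stokes: integral_partial_R omega = integral_R d omega with d omega = (∂Q/∂x - ∂P/∂y) dx ∧ dy.
  ∂Q/∂x = -6*x + y
  ∂P/∂y = 1
  integrand = ∂Q/∂x - ∂P/∂y = -6*x + y - 1.
Integrating over R: integral_0^1 integral_0^1 (-6*x + y - 1) dx dy = -7/2.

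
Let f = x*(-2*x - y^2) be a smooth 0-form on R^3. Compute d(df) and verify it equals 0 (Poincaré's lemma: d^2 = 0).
d(df) = 0

Step 1: df = sum_i (∂f/∂x_i) dx_i = (-4*x - y^2) dx + (-2*x*y) dy + (0) dz.
Step 2: Apply d again. Using the 1-form formula, the coefficient of dx ∧ dy in d(df) is ∂^2 f/∂x ∂y - ∂^2 f/∂y ∂x = (-2*y) - (-2*y) = 0 (equality of mixed partials for smooth f).
Similarly for dx ∧ dz and dy ∧ dz — all coefficients vanish. So d(df) = 0.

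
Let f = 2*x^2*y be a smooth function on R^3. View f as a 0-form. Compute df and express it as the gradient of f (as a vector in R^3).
df = (4*x*y) dx + (2*x^2) dy + (0) dz; grad f = (4*x*y, 2*x^2, 0)

For a 0-form f, d f = (∂f/∂x) dx + (∂f/∂y) dy + (∂f/∂z) dz. The components of the vector representation are exactly the entries of grad f in Cartesian coordinates:
  ∂f/∂x = 4*x*y
  ∂f/∂y = 2*x^2
  ∂f/∂z = 0.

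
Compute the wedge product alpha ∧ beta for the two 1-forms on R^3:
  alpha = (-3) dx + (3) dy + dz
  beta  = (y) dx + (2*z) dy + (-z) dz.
alpha ∧ beta = (-3*y - 6*z) dx ∧ dy + (-y + 3*z) dx ∧ dz + (-5*z) dy ∧ dz

Distribute the wedge, using dx_i ∧ dx_j = -dx_j ∧ dx_i and dx_i ∧ dx_i = 0. For each pair (i, j) with i < j, the coefficient of dx_i ∧ dx_j in alpha ∧ beta is (alpha_i * beta_j - alpha_j * beta_i). Collecting: alpha ∧ beta = (-3*y - 6*z) dx ∧ dy + (-y + 3*z) dx ∧ dz + (-5*z) dy ∧ dz.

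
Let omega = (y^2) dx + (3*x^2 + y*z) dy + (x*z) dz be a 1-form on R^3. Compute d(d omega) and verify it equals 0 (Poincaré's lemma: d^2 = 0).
d(d omega) = 0

Step 1: d omega = sum_{i<j} (∂f_j/∂x_i - ∂f_i/∂x_j) dx_i ∧ dx_j:
  coeff of dx ∧ dy: 6*x - 2*y
  coeff of dx ∧ dz: z
  coeff of dy ∧ dz: -y
Step 2: Apply d again to each 2-form coefficient. The only possible 3-form in R^3 is dx ∧ dy ∧ dz, with coefficient
  ∂(coeff of dy∧dz)/∂x - ∂(coeff of dx∧dz)/∂y + ∂(coeff of dx∧dy)/∂z
  = ∂/∂x (-y) - ∂/∂y (z) + ∂/∂z (6*x - 2*y).
Each of these terms simplifies to sums of mixed partials that cancel in pairs. The result is 0 (by equality of mixed partials for smooth functions — Schwarz / Clairaut).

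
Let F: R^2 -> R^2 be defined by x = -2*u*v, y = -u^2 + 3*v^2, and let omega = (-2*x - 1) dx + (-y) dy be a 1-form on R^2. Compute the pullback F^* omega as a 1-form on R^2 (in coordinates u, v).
F^* omega = (-2*u^3 - 2*u*v^2 + 2*v) du + (-2*u^2*v + 2*u - 18*v^3) dv

Using F^*(f dg) = (f ∘ F) d(g ∘ F), substitute each coordinate x_i by F_i(u, v) in f_i, and replace dx_i by d F_i = (∂F_i/∂u) du + (∂F_i/∂v) dv.
  For the x component: f_1(F) = 4*u*v - 1; d F_1 = (-2*v) du + (-2*u) dv
  For the y component: f_2(F) = u^2 - 3*v^2; d F_2 = (-2*u) du + (6*v) dv
Combining and collecting du, dv coefficients:
  coeff of du: -2*u^3 - 2*u*v^2 + 2*v
  coeff of dv: -2*u^2*v + 2*u - 18*v^3
F^* omega = (-2*u^3 - 2*u*v^2 + 2*v) du + (-2*u^2*v + 2*u - 18*v^3) dv.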